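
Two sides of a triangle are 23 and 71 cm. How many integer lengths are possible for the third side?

The third side lies in the open interval (48, 94).
Integers from 49 to 93 inclusive: 93 − 49 + 1 = 45.

45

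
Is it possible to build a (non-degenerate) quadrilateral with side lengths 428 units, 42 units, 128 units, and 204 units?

For a quadrilateral, each side must be shorter than the sum of the others.
Here the longest side is 428, but the remaining 3 sides sum to only 374.

No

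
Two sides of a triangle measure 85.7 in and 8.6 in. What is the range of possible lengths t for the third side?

By the triangle inequality, t must be less than 85.7 + 8.6 = 94.3 and greater than |85.7 − 8.6| = 77.1.

77.1 < t < 94.3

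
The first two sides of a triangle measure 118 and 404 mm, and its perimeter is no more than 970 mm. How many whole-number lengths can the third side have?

162

Triangle inequality: 286 < x < 522. Perimeter ≤ 970 gives x ≤ 970 − 118 − 404 = 448.
So 286 < x ≤ 448; integers 287 through 448: 162 values.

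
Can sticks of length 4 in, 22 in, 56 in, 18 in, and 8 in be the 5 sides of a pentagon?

For a pentagon, each side must be shorter than the sum of the others.
Here the longest side is 56, but the remaining 4 sides sum to only 52.

No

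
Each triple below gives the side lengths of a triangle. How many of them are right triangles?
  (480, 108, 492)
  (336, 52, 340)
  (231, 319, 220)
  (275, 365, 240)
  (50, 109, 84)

4

(480,108,492): 108²+480² = 242064 = 492² → right
(336,52,340): 52²+336² = 115600 = 340² → right
(231,319,220): 220²+231² = 101761 = 319² → right
(275,365,240): 240²+275² = 133225 = 365² → right
(50,109,84): 50²+84² = 9556 < 11881 = 109² → obtuse
4 of the 5 are right.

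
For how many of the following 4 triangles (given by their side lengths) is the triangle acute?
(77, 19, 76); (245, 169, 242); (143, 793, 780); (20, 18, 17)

3

(77,19,76): 19²+76² = 6137 > 5929 = 77² → acute
(245,169,242): 169²+242² = 87125 > 60025 = 245² → acute
(143,793,780): 143²+780² = 628849 = 793² → right
(20,18,17): 17²+18² = 613 > 400 = 20² → acute
3 of the 4 are acute.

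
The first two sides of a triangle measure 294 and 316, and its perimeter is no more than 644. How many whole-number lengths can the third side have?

12

Triangle inequality: 22 < x < 610. Perimeter ≤ 644 gives x ≤ 644 − 294 − 316 = 34.
So 22 < x ≤ 34; integers 23 through 34: 12 values.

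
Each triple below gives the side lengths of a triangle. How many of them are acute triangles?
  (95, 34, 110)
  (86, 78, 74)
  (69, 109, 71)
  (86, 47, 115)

1

(95,34,110): 34²+95² = 10181 < 12100 = 110² → obtuse
(86,78,74): 74²+78² = 11560 > 7396 = 86² → acute
(69,109,71): 69²+71² = 9802 < 11881 = 109² → obtuse
(86,47,115): 47²+86² = 9605 < 13225 = 115² → obtuse
1 of the 4 is acute.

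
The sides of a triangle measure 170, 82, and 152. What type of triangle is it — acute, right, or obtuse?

acute

Compare the square of the longest side to the sum of squares of the other two: 82² + 152² = 29828 > 28900 = 170².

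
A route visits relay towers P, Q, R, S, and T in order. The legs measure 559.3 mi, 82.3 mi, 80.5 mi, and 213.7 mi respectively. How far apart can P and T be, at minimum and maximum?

The maximum is all hops collinear in one direction: 559.3 + 82.3 + 80.5 + 213.7 = 935.8.
The longest hop is 559.3; the others sum to 376.5. Folding the others back against it leaves at least 559.3 − 376.5 = 182.8.

182.8 ≤ PT ≤ 935.8 mi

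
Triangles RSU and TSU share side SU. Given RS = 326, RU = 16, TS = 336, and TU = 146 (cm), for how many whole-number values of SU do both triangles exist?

31

From triangle RSU: 310 < SU < 342.
From triangle TSU: 190 < SU < 482.
Intersection: 310 < SU < 342, so integers 311 through 341: 31 values.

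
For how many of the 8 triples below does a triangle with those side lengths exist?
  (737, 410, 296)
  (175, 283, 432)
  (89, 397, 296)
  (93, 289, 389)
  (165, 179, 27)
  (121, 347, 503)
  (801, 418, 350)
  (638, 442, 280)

(296,410,737): 296+410 ≤ 737 → not valid
(175,283,432): 175+283 > 432 → valid
(89,296,397): 89+296 ≤ 397 → not valid
(93,289,389): 93+289 ≤ 389 → not valid
(27,165,179): 27+165 > 179 → valid
(121,347,503): 121+347 ≤ 503 → not valid
(350,418,801): 350+418 ≤ 801 → not valid
(280,442,638): 280+442 > 638 → valid
3 of the 8 triples form a triangle.

3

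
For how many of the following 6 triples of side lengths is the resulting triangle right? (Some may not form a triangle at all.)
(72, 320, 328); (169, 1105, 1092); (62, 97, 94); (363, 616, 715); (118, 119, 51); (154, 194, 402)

3

(72,320,328): 72²+320² = 107584 = 328² → right
(169,1105,1092): 169²+1092² = 1221025 = 1105² → right
(62,97,94): 62²+94² = 12680 > 9409 = 97² → acute
(363,616,715): 363²+616² = 511225 = 715² → right
(118,119,51): 51²+118² = 16525 > 14161 = 119² → acute
(154,194,402): 154+194 ≤ 402, not a triangle
3 of the 6 are right.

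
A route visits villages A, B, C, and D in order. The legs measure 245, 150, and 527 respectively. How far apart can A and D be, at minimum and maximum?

The maximum is all hops collinear in one direction: 245 + 150 + 527 = 922.
The longest hop is 527; the others sum to 395. Folding the others back against it leaves at least 527 − 395 = 132.

132 ≤ AD ≤ 922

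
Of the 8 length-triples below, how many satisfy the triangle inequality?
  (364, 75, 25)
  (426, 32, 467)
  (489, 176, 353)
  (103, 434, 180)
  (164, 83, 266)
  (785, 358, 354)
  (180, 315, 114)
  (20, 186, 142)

1

(25,75,364): 25+75 ≤ 364 → not valid
(32,426,467): 32+426 ≤ 467 → not valid
(176,353,489): 176+353 > 489 → valid
(103,180,434): 103+180 ≤ 434 → not valid
(83,164,266): 83+164 ≤ 266 → not valid
(354,358,785): 354+358 ≤ 785 → not valid
(114,180,315): 114+180 ≤ 315 → not valid
(20,142,186): 20+142 ≤ 186 → not valid
1 of the 8 triples forms a triangle.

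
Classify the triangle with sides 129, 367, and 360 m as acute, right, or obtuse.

Compare the square of the longest side to the sum of squares of the other two: 129² + 360² = 146241 > 134689 = 367².

acute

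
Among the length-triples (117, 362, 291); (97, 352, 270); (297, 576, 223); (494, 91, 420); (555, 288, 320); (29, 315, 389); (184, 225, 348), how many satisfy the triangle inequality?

5

(117,291,362): 117+291 > 362 → valid
(97,270,352): 97+270 > 352 → valid
(223,297,576): 223+297 ≤ 576 → not valid
(91,420,494): 91+420 > 494 → valid
(288,320,555): 288+320 > 555 → valid
(29,315,389): 29+315 ≤ 389 → not valid
(184,225,348): 184+225 > 348 → valid
5 of the 7 triples form a triangle.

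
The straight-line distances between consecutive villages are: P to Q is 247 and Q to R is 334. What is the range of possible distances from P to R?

By the triangle inequality, |247 − 334| ≤ PR ≤ 247 + 334.

87 ≤ PR ≤ 581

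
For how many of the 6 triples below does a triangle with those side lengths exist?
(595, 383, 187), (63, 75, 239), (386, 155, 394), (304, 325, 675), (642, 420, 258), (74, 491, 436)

(187,383,595): 187+383 ≤ 595 → not valid
(63,75,239): 63+75 ≤ 239 → not valid
(155,386,394): 155+386 > 394 → valid
(304,325,675): 304+325 ≤ 675 → not valid
(258,420,642): 258+420 > 642 → valid
(74,436,491): 74+436 > 491 → valid
3 of the 6 triples form a triangle.

3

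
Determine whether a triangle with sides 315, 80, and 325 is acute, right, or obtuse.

Compare the square of the longest side to the sum of squares of the other two: 80² + 315² = 105625 = 325².

right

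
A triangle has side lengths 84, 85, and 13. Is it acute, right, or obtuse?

right

Compare the square of the longest side to the sum of squares of the other two: 13² + 84² = 7225 = 85².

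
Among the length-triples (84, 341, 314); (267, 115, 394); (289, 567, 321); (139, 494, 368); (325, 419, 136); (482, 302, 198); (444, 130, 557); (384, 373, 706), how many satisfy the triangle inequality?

(84,314,341): 84+314 > 341 → valid
(115,267,394): 115+267 ≤ 394 → not valid
(289,321,567): 289+321 > 567 → valid
(139,368,494): 139+368 > 494 → valid
(136,325,419): 136+325 > 419 → valid
(198,302,482): 198+302 > 482 → valid
(130,444,557): 130+444 > 557 → valid
(373,384,706): 373+384 > 706 → valid
7 of the 8 triples form a triangle.

7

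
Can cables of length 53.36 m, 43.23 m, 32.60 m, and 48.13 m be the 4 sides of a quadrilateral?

Yes

A quadrilateral exists iff every side is shorter than the sum of the others — equivalently, the longest side is less than the sum of the rest.
Longest side 53.36 < 123.96 (sum of the remaining 3), so yes.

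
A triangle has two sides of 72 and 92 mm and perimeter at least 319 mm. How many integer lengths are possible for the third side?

9

Triangle inequality: 20 < x < 164. Perimeter ≥ 319 gives x ≥ 319 − 72 − 92 = 155.
So 155 ≤ x < 164; integers 155 through 163: 9 values.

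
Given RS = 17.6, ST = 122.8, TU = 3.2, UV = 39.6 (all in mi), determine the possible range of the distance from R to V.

62.4 ≤ RV ≤ 183.2 mi

The maximum is all hops collinear in one direction: 17.6 + 122.8 + 3.2 + 39.6 = 183.2.
The longest hop is 122.8; the others sum to 60.4. Folding the others back against it leaves at least 122.8 − 60.4 = 62.4.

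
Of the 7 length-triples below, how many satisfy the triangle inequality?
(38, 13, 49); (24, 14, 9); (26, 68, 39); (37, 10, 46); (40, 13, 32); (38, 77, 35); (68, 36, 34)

(13,38,49): 13+38 > 49 → valid
(9,14,24): 9+14 ≤ 24 → not valid
(26,39,68): 26+39 ≤ 68 → not valid
(10,37,46): 10+37 > 46 → valid
(13,32,40): 13+32 > 40 → valid
(35,38,77): 35+38 ≤ 77 → not valid
(34,36,68): 34+36 > 68 → valid
4 of the 7 triples form a triangle.

4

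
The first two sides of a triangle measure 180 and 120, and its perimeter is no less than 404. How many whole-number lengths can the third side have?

196

Triangle inequality: 60 < x < 300. Perimeter ≥ 404 gives x ≥ 404 − 180 − 120 = 104.
So 104 ≤ x < 300; integers 104 through 299: 196 values.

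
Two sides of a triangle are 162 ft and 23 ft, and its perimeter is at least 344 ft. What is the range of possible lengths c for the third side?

Triangle inequality alone gives 139 < c < 185.
The perimeter condition gives c ≥ 344 − 162 − 23 = 159.
Intersecting the two: 159 ≤ c < 185.

159 ≤ c < 185 ft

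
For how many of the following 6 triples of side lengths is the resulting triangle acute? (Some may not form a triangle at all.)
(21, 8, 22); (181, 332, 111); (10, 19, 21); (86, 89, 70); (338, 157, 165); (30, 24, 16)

(21,8,22): 8²+21² = 505 > 484 = 22² → acute
(181,332,111): 111+181 ≤ 332, not a triangle
(10,19,21): 10²+19² = 461 > 441 = 21² → acute
(86,89,70): 70²+86² = 12296 > 7921 = 89² → acute
(338,157,165): 157+165 ≤ 338, not a triangle
(30,24,16): 16²+24² = 832 < 900 = 30² → obtuse
3 of the 6 are acute.

3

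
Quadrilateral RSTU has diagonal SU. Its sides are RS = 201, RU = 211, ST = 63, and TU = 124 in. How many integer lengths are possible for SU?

125

From triangle RSU: 10 < SU < 412.
From triangle TSU: 61 < SU < 187.
Intersection: 61 < SU < 187, so integers 62 through 186: 125 values.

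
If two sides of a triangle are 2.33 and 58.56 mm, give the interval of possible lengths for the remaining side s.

By the triangle inequality, s must be less than 2.33 + 58.56 = 60.89 and greater than |2.33 − 58.56| = 56.23.

56.23 < s < 60.89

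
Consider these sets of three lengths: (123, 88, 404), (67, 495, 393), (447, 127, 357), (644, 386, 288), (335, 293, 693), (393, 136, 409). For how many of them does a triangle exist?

(88,123,404): 88+123 ≤ 404 → not valid
(67,393,495): 67+393 ≤ 495 → not valid
(127,357,447): 127+357 > 447 → valid
(288,386,644): 288+386 > 644 → valid
(293,335,693): 293+335 ≤ 693 → not valid
(136,393,409): 136+393 > 409 → valid
3 of the 6 triples form a triangle.

3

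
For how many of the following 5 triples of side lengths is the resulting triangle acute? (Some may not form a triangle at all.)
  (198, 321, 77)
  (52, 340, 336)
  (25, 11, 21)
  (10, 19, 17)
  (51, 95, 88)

2

(198,321,77): 77+198 ≤ 321, not a triangle
(52,340,336): 52²+336² = 115600 = 340² → right
(25,11,21): 11²+21² = 562 < 625 = 25² → obtuse
(10,19,17): 10²+17² = 389 > 361 = 19² → acute
(51,95,88): 51²+88² = 10345 > 9025 = 95² → acute
2 of the 5 are acute.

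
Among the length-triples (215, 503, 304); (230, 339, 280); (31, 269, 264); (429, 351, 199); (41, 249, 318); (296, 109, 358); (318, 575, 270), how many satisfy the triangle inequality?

(215,304,503): 215+304 > 503 → valid
(230,280,339): 230+280 > 339 → valid
(31,264,269): 31+264 > 269 → valid
(199,351,429): 199+351 > 429 → valid
(41,249,318): 41+249 ≤ 318 → not valid
(109,296,358): 109+296 > 358 → valid
(270,318,575): 270+318 > 575 → valid
6 of the 7 triples form a triangle.

6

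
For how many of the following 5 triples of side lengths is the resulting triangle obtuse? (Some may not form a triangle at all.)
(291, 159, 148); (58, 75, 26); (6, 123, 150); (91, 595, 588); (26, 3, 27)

3

(291,159,148): 148²+159² = 47185 < 84681 = 291² → obtuse
(58,75,26): 26²+58² = 4040 < 5625 = 75² → obtuse
(6,123,150): 6+123 ≤ 150, not a triangle
(91,595,588): 91²+588² = 354025 = 595² → right
(26,3,27): 3²+26² = 685 < 729 = 27² → obtuse
3 of the 5 are obtuse.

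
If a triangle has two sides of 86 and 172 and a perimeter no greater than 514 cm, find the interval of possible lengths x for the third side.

Triangle inequality alone gives 86 < x < 258.
The perimeter condition gives x ≤ 514 − 86 − 172 = 256.
Intersecting the two: 86 < x ≤ 256.

86 < x ≤ 256 cm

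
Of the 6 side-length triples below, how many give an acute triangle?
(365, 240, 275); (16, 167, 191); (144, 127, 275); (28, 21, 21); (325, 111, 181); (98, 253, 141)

1

(365,240,275): 240²+275² = 133225 = 365² → right
(16,167,191): 16+167 ≤ 191, not a triangle
(144,127,275): 127+144 ≤ 275, not a triangle
(28,21,21): 21²+21² = 882 > 784 = 28² → acute
(325,111,181): 111+181 ≤ 325, not a triangle
(98,253,141): 98+141 ≤ 253, not a triangle
1 of the 6 is acute.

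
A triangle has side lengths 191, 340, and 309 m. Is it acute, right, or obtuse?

acute

Compare the square of the longest side to the sum of squares of the other two: 191² + 309² = 131962 > 115600 = 340².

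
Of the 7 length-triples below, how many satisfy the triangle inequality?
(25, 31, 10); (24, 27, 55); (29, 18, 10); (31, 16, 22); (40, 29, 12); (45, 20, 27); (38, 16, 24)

5

(10,25,31): 10+25 > 31 → valid
(24,27,55): 24+27 ≤ 55 → not valid
(10,18,29): 10+18 ≤ 29 → not valid
(16,22,31): 16+22 > 31 → valid
(12,29,40): 12+29 > 40 → valid
(20,27,45): 20+27 > 45 → valid
(16,24,38): 16+24 > 38 → valid
5 of the 7 triples form a triangle.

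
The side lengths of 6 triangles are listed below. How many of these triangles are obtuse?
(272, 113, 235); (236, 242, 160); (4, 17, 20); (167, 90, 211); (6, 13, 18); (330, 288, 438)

(272,113,235): 113²+235² = 67994 < 73984 = 272² → obtuse
(236,242,160): 160²+236² = 81296 > 58564 = 242² → acute
(4,17,20): 4²+17² = 305 < 400 = 20² → obtuse
(167,90,211): 90²+167² = 35989 < 44521 = 211² → obtuse
(6,13,18): 6²+13² = 205 < 324 = 18² → obtuse
(330,288,438): 288²+330² = 191844 = 438² → right
4 of the 6 are obtuse.

4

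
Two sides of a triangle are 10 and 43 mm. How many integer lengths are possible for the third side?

The third side lies in the open interval (33, 53).
Integers from 34 to 52 inclusive: 52 − 34 + 1 = 19.

19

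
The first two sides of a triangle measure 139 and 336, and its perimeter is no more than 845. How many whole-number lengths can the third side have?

173

Triangle inequality: 197 < x < 475. Perimeter ≤ 845 gives x ≤ 845 − 139 − 336 = 370.
So 197 < x ≤ 370; integers 198 through 370: 173 values.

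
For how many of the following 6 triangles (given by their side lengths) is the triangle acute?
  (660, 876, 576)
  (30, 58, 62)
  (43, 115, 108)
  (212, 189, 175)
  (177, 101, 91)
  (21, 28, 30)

(660,876,576): 576²+660² = 767376 = 876² → right
(30,58,62): 30²+58² = 4264 > 3844 = 62² → acute
(43,115,108): 43²+108² = 13513 > 13225 = 115² → acute
(212,189,175): 175²+189² = 66346 > 44944 = 212² → acute
(177,101,91): 91²+101² = 18482 < 31329 = 177² → obtuse
(21,28,30): 21²+28² = 1225 > 900 = 30² → acute
4 of the 6 are acute.

4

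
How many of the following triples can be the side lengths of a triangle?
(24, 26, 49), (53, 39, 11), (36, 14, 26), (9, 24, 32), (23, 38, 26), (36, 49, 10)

4

(24,26,49): 24+26 > 49 → valid
(11,39,53): 11+39 ≤ 53 → not valid
(14,26,36): 14+26 > 36 → valid
(9,24,32): 9+24 > 32 → valid
(23,26,38): 23+26 > 38 → valid
(10,36,49): 10+36 ≤ 49 → not valid
4 of the 6 triples form a triangle.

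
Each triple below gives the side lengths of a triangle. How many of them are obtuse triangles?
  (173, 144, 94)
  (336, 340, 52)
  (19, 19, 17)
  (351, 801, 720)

1

(173,144,94): 94²+144² = 29572 < 29929 = 173² → obtuse
(336,340,52): 52²+336² = 115600 = 340² → right
(19,19,17): 17²+19² = 650 > 361 = 19² → acute
(351,801,720): 351²+720² = 641601 = 801² → right
1 of the 4 is obtuse.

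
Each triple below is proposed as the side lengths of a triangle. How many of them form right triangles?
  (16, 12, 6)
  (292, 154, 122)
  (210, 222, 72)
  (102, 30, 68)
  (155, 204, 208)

1

(16,12,6): 6²+12² = 180 < 256 = 16² → obtuse
(292,154,122): 122+154 ≤ 292, not a triangle
(210,222,72): 72²+210² = 49284 = 222² → right
(102,30,68): 30+68 ≤ 102, not a triangle
(155,204,208): 155²+204² = 65641 > 43264 = 208² → acute
1 of the 5 is right.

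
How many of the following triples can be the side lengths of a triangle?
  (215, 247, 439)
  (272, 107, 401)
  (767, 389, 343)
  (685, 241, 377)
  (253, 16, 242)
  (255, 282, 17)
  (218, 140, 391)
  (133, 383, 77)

(215,247,439): 215+247 > 439 → valid
(107,272,401): 107+272 ≤ 401 → not valid
(343,389,767): 343+389 ≤ 767 → not valid
(241,377,685): 241+377 ≤ 685 → not valid
(16,242,253): 16+242 > 253 → valid
(17,255,282): 17+255 ≤ 282 → not valid
(140,218,391): 140+218 ≤ 391 → not valid
(77,133,383): 77+133 ≤ 383 → not valid
2 of the 8 triples form a triangle.

2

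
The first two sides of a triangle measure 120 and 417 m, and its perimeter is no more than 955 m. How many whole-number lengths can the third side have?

Triangle inequality: 297 < x < 537. Perimeter ≤ 955 gives x ≤ 955 − 120 − 417 = 418.
So 297 < x ≤ 418; integers 298 through 418: 121 values.

121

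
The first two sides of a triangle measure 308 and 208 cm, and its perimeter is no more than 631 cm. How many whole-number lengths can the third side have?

15

Triangle inequality: 100 < x < 516. Perimeter ≤ 631 gives x ≤ 631 − 308 − 208 = 115.
So 100 < x ≤ 115; integers 101 through 115: 15 values.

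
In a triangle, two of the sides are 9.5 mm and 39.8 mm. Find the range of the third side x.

30.3 < x < 49.3

By the triangle inequality, x must be less than 9.5 + 39.8 = 49.3 and greater than |9.5 − 39.8| = 30.3.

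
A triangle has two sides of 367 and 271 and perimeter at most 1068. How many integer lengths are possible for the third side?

334

Triangle inequality: 96 < x < 638. Perimeter ≤ 1068 gives x ≤ 1068 − 367 − 271 = 430.
So 96 < x ≤ 430; integers 97 through 430: 334 values.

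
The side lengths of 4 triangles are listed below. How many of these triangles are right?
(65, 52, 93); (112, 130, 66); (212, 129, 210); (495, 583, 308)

(65,52,93): 52²+65² = 6929 < 8649 = 93² → obtuse
(112,130,66): 66²+112² = 16900 = 130² → right
(212,129,210): 129²+210² = 60741 > 44944 = 212² → acute
(495,583,308): 308²+495² = 339889 = 583² → right
2 of the 4 are right.

2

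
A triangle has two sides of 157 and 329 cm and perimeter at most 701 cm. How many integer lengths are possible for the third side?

Triangle inequality: 172 < x < 486. Perimeter ≤ 701 gives x ≤ 701 − 157 − 329 = 215.
So 172 < x ≤ 215; integers 173 through 215: 43 values.

43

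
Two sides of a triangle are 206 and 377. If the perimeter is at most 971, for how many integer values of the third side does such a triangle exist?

217

Triangle inequality: 171 < x < 583. Perimeter ≤ 971 gives x ≤ 971 − 206 − 377 = 388.
So 171 < x ≤ 388; integers 172 through 388: 217 values.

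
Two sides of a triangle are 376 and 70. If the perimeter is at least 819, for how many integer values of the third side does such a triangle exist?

Triangle inequality: 306 < x < 446. Perimeter ≥ 819 gives x ≥ 819 − 376 − 70 = 373.
So 373 ≤ x < 446; integers 373 through 445: 73 values.

73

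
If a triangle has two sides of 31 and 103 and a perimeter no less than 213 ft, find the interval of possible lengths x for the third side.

79 ≤ x < 134

Triangle inequality alone gives 72 < x < 134.
The perimeter condition gives x ≥ 213 − 31 − 103 = 79.
Intersecting the two: 79 ≤ x < 134.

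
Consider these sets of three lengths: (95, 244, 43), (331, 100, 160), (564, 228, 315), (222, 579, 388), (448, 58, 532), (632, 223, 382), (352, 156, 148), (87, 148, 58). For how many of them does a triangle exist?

1

(43,95,244): 43+95 ≤ 244 → not valid
(100,160,331): 100+160 ≤ 331 → not valid
(228,315,564): 228+315 ≤ 564 → not valid
(222,388,579): 222+388 > 579 → valid
(58,448,532): 58+448 ≤ 532 → not valid
(223,382,632): 223+382 ≤ 632 → not valid
(148,156,352): 148+156 ≤ 352 → not valid
(58,87,148): 58+87 ≤ 148 → not valid
1 of the 8 triples forms a triangle.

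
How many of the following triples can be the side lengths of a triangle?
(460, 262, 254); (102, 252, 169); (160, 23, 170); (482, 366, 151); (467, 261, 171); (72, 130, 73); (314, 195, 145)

6

(254,262,460): 254+262 > 460 → valid
(102,169,252): 102+169 > 252 → valid
(23,160,170): 23+160 > 170 → valid
(151,366,482): 151+366 > 482 → valid
(171,261,467): 171+261 ≤ 467 → not valid
(72,73,130): 72+73 > 130 → valid
(145,195,314): 145+195 > 314 → valid
6 of the 7 triples form a triangle.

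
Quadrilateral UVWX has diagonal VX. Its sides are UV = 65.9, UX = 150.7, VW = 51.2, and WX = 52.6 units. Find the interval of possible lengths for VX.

From triangle UVX: |65.9 − 150.7| < VX < 65.9 + 150.7, i.e. 84.8 < VX < 216.6.
From triangle WVX: 1.4 < VX < 103.8.
Both must hold, so VX lies in the intersection.

84.8 < VX < 103.8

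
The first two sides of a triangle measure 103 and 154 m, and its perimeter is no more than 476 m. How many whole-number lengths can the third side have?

Triangle inequality: 51 < x < 257. Perimeter ≤ 476 gives x ≤ 476 − 103 − 154 = 219.
So 51 < x ≤ 219; integers 52 through 219: 168 values.

168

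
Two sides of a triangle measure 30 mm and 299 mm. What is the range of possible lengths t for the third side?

By the triangle inequality, t must be less than 30 + 299 = 329 and greater than |30 − 299| = 269.

269 < t < 329 (mm)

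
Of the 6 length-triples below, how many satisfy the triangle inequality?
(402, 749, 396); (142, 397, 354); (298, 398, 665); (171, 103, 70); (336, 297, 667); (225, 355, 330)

(396,402,749): 396+402 > 749 → valid
(142,354,397): 142+354 > 397 → valid
(298,398,665): 298+398 > 665 → valid
(70,103,171): 70+103 > 171 → valid
(297,336,667): 297+336 ≤ 667 → not valid
(225,330,355): 225+330 > 355 → valid
5 of the 6 triples form a triangle.

5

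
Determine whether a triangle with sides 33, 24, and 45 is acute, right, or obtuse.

obtuse

Compare the square of the longest side to the sum of squares of the other two: 24² + 33² = 1665 < 2025 = 45².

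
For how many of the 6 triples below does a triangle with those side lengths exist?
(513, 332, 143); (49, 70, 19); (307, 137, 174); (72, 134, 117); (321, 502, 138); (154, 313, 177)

3

(143,332,513): 143+332 ≤ 513 → not valid
(19,49,70): 19+49 ≤ 70 → not valid
(137,174,307): 137+174 > 307 → valid
(72,117,134): 72+117 > 134 → valid
(138,321,502): 138+321 ≤ 502 → not valid
(154,177,313): 154+177 > 313 → valid
3 of the 6 triples form a triangle.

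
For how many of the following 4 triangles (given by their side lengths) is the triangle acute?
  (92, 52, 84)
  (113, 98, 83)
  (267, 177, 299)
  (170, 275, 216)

(92,52,84): 52²+84² = 9760 > 8464 = 92² → acute
(113,98,83): 83²+98² = 16493 > 12769 = 113² → acute
(267,177,299): 177²+267² = 102618 > 89401 = 299² → acute
(170,275,216): 170²+216² = 75556 < 75625 = 275² → obtuse
3 of the 4 are acute.

3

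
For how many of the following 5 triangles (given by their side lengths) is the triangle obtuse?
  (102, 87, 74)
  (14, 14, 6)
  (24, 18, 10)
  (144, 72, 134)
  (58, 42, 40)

(102,87,74): 74²+87² = 13045 > 10404 = 102² → acute
(14,14,6): 6²+14² = 232 > 196 = 14² → acute
(24,18,10): 10²+18² = 424 < 576 = 24² → obtuse
(144,72,134): 72²+134² = 23140 > 20736 = 144² → acute
(58,42,40): 40²+42² = 3364 = 58² → right
1 of the 5 is obtuse.

1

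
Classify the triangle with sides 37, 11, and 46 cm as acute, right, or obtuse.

Compare the square of the longest side to the sum of squares of the other two: 11² + 37² = 1490 < 2116 = 46².

obtuse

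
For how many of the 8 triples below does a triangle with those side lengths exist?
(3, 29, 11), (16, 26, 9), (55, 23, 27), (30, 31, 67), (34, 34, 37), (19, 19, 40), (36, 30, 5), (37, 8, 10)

1

(3,11,29): 3+11 ≤ 29 → not valid
(9,16,26): 9+16 ≤ 26 → not valid
(23,27,55): 23+27 ≤ 55 → not valid
(30,31,67): 30+31 ≤ 67 → not valid
(34,34,37): 34+34 > 37 → valid
(19,19,40): 19+19 ≤ 40 → not valid
(5,30,36): 5+30 ≤ 36 → not valid
(8,10,37): 8+10 ≤ 37 → not valid
1 of the 8 triples forms a triangle.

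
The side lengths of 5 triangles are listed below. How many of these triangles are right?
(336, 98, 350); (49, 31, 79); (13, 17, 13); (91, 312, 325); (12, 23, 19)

(336,98,350): 98²+336² = 122500 = 350² → right
(49,31,79): 31²+49² = 3362 < 6241 = 79² → obtuse
(13,17,13): 13²+13² = 338 > 289 = 17² → acute
(91,312,325): 91²+312² = 105625 = 325² → right
(12,23,19): 12²+19² = 505 < 529 = 23² → obtuse
2 of the 5 are right.

2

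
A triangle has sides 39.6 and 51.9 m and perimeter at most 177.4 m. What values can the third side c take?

Triangle inequality alone gives 12.3 < c < 91.5.
The perimeter condition gives c ≤ 177.4 − 39.6 − 51.9 = 85.9.
Intersecting the two: 12.3 < c ≤ 85.9.

12.3 < c ≤ 85.9 m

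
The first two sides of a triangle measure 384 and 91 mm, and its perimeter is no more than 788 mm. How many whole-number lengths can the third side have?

20

Triangle inequality: 293 < x < 475. Perimeter ≤ 788 gives x ≤ 788 − 384 − 91 = 313.
So 293 < x ≤ 313; integers 294 through 313: 20 values.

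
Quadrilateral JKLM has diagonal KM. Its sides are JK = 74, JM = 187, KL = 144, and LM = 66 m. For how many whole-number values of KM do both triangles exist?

From triangle JKM: 113 < KM < 261.
From triangle LKM: 78 < KM < 210.
Intersection: 113 < KM < 210, so integers 114 through 209: 96 values.

96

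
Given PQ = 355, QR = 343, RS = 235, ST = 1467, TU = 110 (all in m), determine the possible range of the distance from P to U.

424 ≤ PU ≤ 2510 m

The maximum is all hops collinear in one direction: 355 + 343 + 235 + 1467 + 110 = 2510.
The longest hop is 1467; the others sum to 1043. Folding the others back against it leaves at least 1467 − 1043 = 424.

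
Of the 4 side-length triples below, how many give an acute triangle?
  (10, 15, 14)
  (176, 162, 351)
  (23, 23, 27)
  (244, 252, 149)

3

(10,15,14): 10²+14² = 296 > 225 = 15² → acute
(176,162,351): 162+176 ≤ 351, not a triangle
(23,23,27): 23²+23² = 1058 > 729 = 27² → acute
(244,252,149): 149²+244² = 81737 > 63504 = 252² → acute
3 of the 4 are acute.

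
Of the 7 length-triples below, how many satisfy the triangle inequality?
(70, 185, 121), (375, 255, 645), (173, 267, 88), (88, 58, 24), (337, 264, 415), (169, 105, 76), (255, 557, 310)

(70,121,185): 70+121 > 185 → valid
(255,375,645): 255+375 ≤ 645 → not valid
(88,173,267): 88+173 ≤ 267 → not valid
(24,58,88): 24+58 ≤ 88 → not valid
(264,337,415): 264+337 > 415 → valid
(76,105,169): 76+105 > 169 → valid
(255,310,557): 255+310 > 557 → valid
4 of the 7 triples form a triangle.

4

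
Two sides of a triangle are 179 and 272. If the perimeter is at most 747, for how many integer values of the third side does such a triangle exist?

203

Triangle inequality: 93 < x < 451. Perimeter ≤ 747 gives x ≤ 747 − 179 − 272 = 296.
So 93 < x ≤ 296; integers 94 through 296: 203 values.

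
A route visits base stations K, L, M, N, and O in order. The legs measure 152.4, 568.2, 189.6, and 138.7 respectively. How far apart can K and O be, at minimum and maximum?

The maximum is all hops collinear in one direction: 152.4 + 568.2 + 189.6 + 138.7 = 1048.9.
The longest hop is 568.2; the others sum to 480.7. Folding the others back against it leaves at least 568.2 − 480.7 = 87.5.

87.5 ≤ KO ≤ 1048.9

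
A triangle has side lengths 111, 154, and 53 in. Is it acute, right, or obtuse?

Compare the square of the longest side to the sum of squares of the other two: 53² + 111² = 15130 < 23716 = 154².

obtuse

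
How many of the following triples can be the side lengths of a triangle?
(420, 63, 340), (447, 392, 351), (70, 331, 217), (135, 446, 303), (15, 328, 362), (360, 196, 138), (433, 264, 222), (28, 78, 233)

2

(63,340,420): 63+340 ≤ 420 → not valid
(351,392,447): 351+392 > 447 → valid
(70,217,331): 70+217 ≤ 331 → not valid
(135,303,446): 135+303 ≤ 446 → not valid
(15,328,362): 15+328 ≤ 362 → not valid
(138,196,360): 138+196 ≤ 360 → not valid
(222,264,433): 222+264 > 433 → valid
(28,78,233): 28+78 ≤ 233 → not valid
2 of the 8 triples form a triangle.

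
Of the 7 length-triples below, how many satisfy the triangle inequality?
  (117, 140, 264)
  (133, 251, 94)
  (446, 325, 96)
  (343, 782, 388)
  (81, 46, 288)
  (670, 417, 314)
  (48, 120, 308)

1

(117,140,264): 117+140 ≤ 264 → not valid
(94,133,251): 94+133 ≤ 251 → not valid
(96,325,446): 96+325 ≤ 446 → not valid
(343,388,782): 343+388 ≤ 782 → not valid
(46,81,288): 46+81 ≤ 288 → not valid
(314,417,670): 314+417 > 670 → valid
(48,120,308): 48+120 ≤ 308 → not valid
1 of the 7 triples forms a triangle.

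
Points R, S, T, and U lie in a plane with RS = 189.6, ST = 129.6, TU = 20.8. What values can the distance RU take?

The maximum is all hops collinear in one direction: 189.6 + 129.6 + 20.8 = 340.0.
The longest hop is 189.6; the others sum to 150.4. Folding the others back against it leaves at least 189.6 − 150.4 = 39.2.

39.2 ≤ RU ≤ 340.0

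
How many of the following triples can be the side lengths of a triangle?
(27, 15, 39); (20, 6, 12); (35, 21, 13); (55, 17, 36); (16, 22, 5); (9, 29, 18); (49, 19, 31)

2

(15,27,39): 15+27 > 39 → valid
(6,12,20): 6+12 ≤ 20 → not valid
(13,21,35): 13+21 ≤ 35 → not valid
(17,36,55): 17+36 ≤ 55 → not valid
(5,16,22): 5+16 ≤ 22 → not valid
(9,18,29): 9+18 ≤ 29 → not valid
(19,31,49): 19+31 > 49 → valid
2 of the 7 triples form a triangle.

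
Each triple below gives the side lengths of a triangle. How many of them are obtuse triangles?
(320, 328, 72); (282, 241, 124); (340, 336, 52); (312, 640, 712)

(320,328,72): 72²+320² = 107584 = 328² → right
(282,241,124): 124²+241² = 73457 < 79524 = 282² → obtuse
(340,336,52): 52²+336² = 115600 = 340² → right
(312,640,712): 312²+640² = 506944 = 712² → right
1 of the 4 is obtuse.

1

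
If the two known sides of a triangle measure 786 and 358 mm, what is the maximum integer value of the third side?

The third side must be strictly less than 786 + 358 = 1144.
The largest integer below 1144 is 1143.

1143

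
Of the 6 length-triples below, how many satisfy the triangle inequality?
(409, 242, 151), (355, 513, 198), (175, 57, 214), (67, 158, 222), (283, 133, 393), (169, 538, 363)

(151,242,409): 151+242 ≤ 409 → not valid
(198,355,513): 198+355 > 513 → valid
(57,175,214): 57+175 > 214 → valid
(67,158,222): 67+158 > 222 → valid
(133,283,393): 133+283 > 393 → valid
(169,363,538): 169+363 ≤ 538 → not valid
4 of the 6 triples form a triangle.

4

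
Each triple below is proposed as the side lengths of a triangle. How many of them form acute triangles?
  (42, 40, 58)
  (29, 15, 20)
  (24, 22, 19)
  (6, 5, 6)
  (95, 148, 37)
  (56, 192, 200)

(42,40,58): 40²+42² = 3364 = 58² → right
(29,15,20): 15²+20² = 625 < 841 = 29² → obtuse
(24,22,19): 19²+22² = 845 > 576 = 24² → acute
(6,5,6): 5²+6² = 61 > 36 = 6² → acute
(95,148,37): 37+95 ≤ 148, not a triangle
(56,192,200): 56²+192² = 40000 = 200² → right
2 of the 6 are acute.

2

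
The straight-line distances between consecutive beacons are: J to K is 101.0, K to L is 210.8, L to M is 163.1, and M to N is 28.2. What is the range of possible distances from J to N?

0 ≤ JN ≤ 503.1

The maximum is all hops collinear in one direction: 101.0 + 210.8 + 163.1 + 28.2 = 503.1.
The longest hop is 210.8; the others sum to 292.3. Since 210.8 ≤ 292.3, the path can fold back on itself completely, so the minimum distance is 0.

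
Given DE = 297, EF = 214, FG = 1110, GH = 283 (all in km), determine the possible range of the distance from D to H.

316 ≤ DH ≤ 1904 km

The maximum is all hops collinear in one direction: 297 + 214 + 1110 + 283 = 1904.
The longest hop is 1110; the others sum to 794. Folding the others back against it leaves at least 1110 − 794 = 316.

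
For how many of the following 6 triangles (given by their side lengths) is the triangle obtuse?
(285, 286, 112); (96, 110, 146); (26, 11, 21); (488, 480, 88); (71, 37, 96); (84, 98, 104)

2

(285,286,112): 112²+285² = 93769 > 81796 = 286² → acute
(96,110,146): 96²+110² = 21316 = 146² → right
(26,11,21): 11²+21² = 562 < 676 = 26² → obtuse
(488,480,88): 88²+480² = 238144 = 488² → right
(71,37,96): 37²+71² = 6410 < 9216 = 96² → obtuse
(84,98,104): 84²+98² = 16660 > 10816 = 104² → acute
2 of the 6 are obtuse.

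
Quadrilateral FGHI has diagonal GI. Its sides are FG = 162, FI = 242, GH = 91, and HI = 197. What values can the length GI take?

106 < GI < 288

From triangle FGI: |162 − 242| < GI < 162 + 242, i.e. 80 < GI < 404.
From triangle HGI: 106 < GI < 288.
Both must hold, so GI lies in the intersection.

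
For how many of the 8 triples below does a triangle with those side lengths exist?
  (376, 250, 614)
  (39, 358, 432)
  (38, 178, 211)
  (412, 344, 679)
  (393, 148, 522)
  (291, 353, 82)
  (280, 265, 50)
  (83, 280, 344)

(250,376,614): 250+376 > 614 → valid
(39,358,432): 39+358 ≤ 432 → not valid
(38,178,211): 38+178 > 211 → valid
(344,412,679): 344+412 > 679 → valid
(148,393,522): 148+393 > 522 → valid
(82,291,353): 82+291 > 353 → valid
(50,265,280): 50+265 > 280 → valid
(83,280,344): 83+280 > 344 → valid
7 of the 8 triples form a triangle.

7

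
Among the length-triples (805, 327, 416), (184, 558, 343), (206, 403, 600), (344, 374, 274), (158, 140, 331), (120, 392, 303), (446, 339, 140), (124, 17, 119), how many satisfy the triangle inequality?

(327,416,805): 327+416 ≤ 805 → not valid
(184,343,558): 184+343 ≤ 558 → not valid
(206,403,600): 206+403 > 600 → valid
(274,344,374): 274+344 > 374 → valid
(140,158,331): 140+158 ≤ 331 → not valid
(120,303,392): 120+303 > 392 → valid
(140,339,446): 140+339 > 446 → valid
(17,119,124): 17+119 > 124 → valid
5 of the 8 triples form a triangle.

5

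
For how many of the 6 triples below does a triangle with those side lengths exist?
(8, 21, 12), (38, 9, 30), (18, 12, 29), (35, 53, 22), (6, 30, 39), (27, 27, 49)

(8,12,21): 8+12 ≤ 21 → not valid
(9,30,38): 9+30 > 38 → valid
(12,18,29): 12+18 > 29 → valid
(22,35,53): 22+35 > 53 → valid
(6,30,39): 6+30 ≤ 39 → not valid
(27,27,49): 27+27 > 49 → valid
4 of the 6 triples form a triangle.

4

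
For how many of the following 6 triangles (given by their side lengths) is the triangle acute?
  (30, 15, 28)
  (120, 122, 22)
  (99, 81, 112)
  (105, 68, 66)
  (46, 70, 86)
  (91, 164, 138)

3

(30,15,28): 15²+28² = 1009 > 900 = 30² → acute
(120,122,22): 22²+120² = 14884 = 122² → right
(99,81,112): 81²+99² = 16362 > 12544 = 112² → acute
(105,68,66): 66²+68² = 8980 < 11025 = 105² → obtuse
(46,70,86): 46²+70² = 7016 < 7396 = 86² → obtuse
(91,164,138): 91²+138² = 27325 > 26896 = 164² → acute
3 of the 6 are acute.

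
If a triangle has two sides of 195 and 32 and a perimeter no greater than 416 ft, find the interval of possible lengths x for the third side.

Triangle inequality alone gives 163 < x < 227.
The perimeter condition gives x ≤ 416 − 195 − 32 = 189.
Intersecting the two: 163 < x ≤ 189.

163 < x ≤ 189 ft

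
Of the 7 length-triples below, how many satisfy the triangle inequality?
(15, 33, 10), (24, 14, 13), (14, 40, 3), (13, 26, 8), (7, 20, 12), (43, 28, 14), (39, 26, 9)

(10,15,33): 10+15 ≤ 33 → not valid
(13,14,24): 13+14 > 24 → valid
(3,14,40): 3+14 ≤ 40 → not valid
(8,13,26): 8+13 ≤ 26 → not valid
(7,12,20): 7+12 ≤ 20 → not valid
(14,28,43): 14+28 ≤ 43 → not valid
(9,26,39): 9+26 ≤ 39 → not valid
1 of the 7 triples forms a triangle.

1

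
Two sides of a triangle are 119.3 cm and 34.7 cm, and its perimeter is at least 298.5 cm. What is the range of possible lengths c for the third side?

Triangle inequality alone gives 84.6 < c < 154.0.
The perimeter condition gives c ≥ 298.5 − 119.3 − 34.7 = 144.5.
Intersecting the two: 144.5 ≤ c < 154.0.

144.5 ≤ c < 154.0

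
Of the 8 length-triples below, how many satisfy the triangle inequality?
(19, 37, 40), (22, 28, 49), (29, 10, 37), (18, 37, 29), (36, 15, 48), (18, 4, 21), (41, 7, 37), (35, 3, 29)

(19,37,40): 19+37 > 40 → valid
(22,28,49): 22+28 > 49 → valid
(10,29,37): 10+29 > 37 → valid
(18,29,37): 18+29 > 37 → valid
(15,36,48): 15+36 > 48 → valid
(4,18,21): 4+18 > 21 → valid
(7,37,41): 7+37 > 41 → valid
(3,29,35): 3+29 ≤ 35 → not valid
7 of the 8 triples form a triangle.

7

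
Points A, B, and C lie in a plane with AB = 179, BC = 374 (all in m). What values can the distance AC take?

By the triangle inequality, |179 − 374| ≤ AC ≤ 179 + 374.

195 ≤ AC ≤ 553 m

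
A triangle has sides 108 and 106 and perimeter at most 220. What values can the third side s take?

2 < s ≤ 6

Triangle inequality alone gives 2 < s < 214.
The perimeter condition gives s ≤ 220 − 108 − 106 = 6.
Intersecting the two: 2 < s ≤ 6.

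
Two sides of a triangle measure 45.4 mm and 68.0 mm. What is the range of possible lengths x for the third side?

By the triangle inequality, x must be less than 45.4 + 68.0 = 113.4 and greater than |45.4 − 68.0| = 22.6.

22.6 < x < 113.4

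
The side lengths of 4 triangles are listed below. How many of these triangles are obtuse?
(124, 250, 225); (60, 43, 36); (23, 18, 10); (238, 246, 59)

3

(124,250,225): 124²+225² = 66001 > 62500 = 250² → acute
(60,43,36): 36²+43² = 3145 < 3600 = 60² → obtuse
(23,18,10): 10²+18² = 424 < 529 = 23² → obtuse
(238,246,59): 59²+238² = 60125 < 60516 = 246² → obtuse
3 of the 4 are obtuse.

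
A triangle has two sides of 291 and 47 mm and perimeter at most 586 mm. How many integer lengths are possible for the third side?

Triangle inequality: 244 < x < 338. Perimeter ≤ 586 gives x ≤ 586 − 291 − 47 = 248.
So 244 < x ≤ 248; integers 245 through 248: 4 values.

4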